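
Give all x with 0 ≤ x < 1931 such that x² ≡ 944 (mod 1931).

361, 1570

Since 1931 ≡ 3 (mod 4), a square root of 944 is 944^((1931+1)/4) = 944^483 mod 1931.
Repeated squaring: 944^2≡945, 944^4≡903, 944^8≡527, 944^16≡1596, 944^32≡227, 944^64≡1323, 944^128≡843, 944^256≡41 (mod 1931).
944^483 = 944^(256+128+64+32+2+1) ≡ 361 (mod 1931).
Check: 361² = 130321 ≡ 944 (mod 1931). The two roots are 361 and 1570.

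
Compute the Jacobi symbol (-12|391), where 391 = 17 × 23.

1

First reduce: -12 ≡ 379 (mod 391).
Reciprocity: 379 ≡ 3 and 391 ≡ 3 (mod 4), so (379/391) = −(391/379).
Reduce top mod 379: now compute (12/379).
Pull out 2^2: since 379 ≡ 3 (mod 8), (2/379) = -1, so (2/379)^2 = +1.
Reciprocity: 3 ≡ 3 and 379 ≡ 3 (mod 4), so (3/379) = −(379/3).
Reduce top mod 3: now compute (1/3).
Reached (1/3) = 1. Collecting the sign flips along the way, the symbol is +1.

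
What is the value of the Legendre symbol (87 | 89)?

1

Reciprocity: 87 ≡ 3 and 89 ≡ 1 (mod 4), so (87/89) = +(89/87).
Reduce top mod 87: now compute (2/87).
Pull out 2: since 87 ≡ 7 (mod 8), (2/87) = +1.
Reached (1/87) = 1. Collecting the sign flips along the way, the symbol is +1.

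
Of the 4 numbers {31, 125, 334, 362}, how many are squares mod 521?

2

(31/521) = +1 → QR.
(125/521) = +1 → QR.
(334/521) = -1 → non-residue.
(362/521) = -1 → non-residue.
Total quadratic residues among the 4: 2.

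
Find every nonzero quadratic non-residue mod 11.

2, 6, 7, 8, 10

Square k = 1,…,5 (k and 11−k give the same square):
1²=1, 2²=4, 3²=9, 4²≡5, 5²≡3 (mod 11).
The residues are {1, 3, 4, 5, 9}; the non-residues are the remaining 5 nonzero classes.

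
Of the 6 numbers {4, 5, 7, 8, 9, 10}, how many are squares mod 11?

3

(4/11) = +1 → QR.
(5/11) = +1 → QR.
(7/11) = -1 → non-residue.
(8/11) = -1 → non-residue.
(9/11) = +1 → QR.
(10/11) = -1 → non-residue.
Total quadratic residues among the 6: 3.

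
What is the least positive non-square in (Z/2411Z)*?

(2/2411) = −1, so 2 is the smallest positive non-residue mod 2411.

2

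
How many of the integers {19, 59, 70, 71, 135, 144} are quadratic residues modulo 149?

2

(19/149) = +1 → QR.
(59/149) = -1 → non-residue.
(70/149) = -1 → non-residue.
(71/149) = -1 → non-residue.
(135/149) = -1 → non-residue.
(144/149) = +1 → QR.
Total quadratic residues among the 6: 2.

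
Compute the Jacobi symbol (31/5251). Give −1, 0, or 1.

Reciprocity: 31 ≡ 3 and 5251 ≡ 3 (mod 4), so (31/5251) = −(5251/31).
Reduce top mod 31: now compute (12/31).
Pull out 2^2: since 31 ≡ 7 (mod 8), (2/31) = +1, so (2/31)^2 = +1.
Reciprocity: 3 ≡ 3 and 31 ≡ 3 (mod 4), so (3/31) = −(31/3).
Reduce top mod 3: now compute (1/3).
Reached (1/3) = 1. Collecting the sign flips along the way, the symbol is +1.

1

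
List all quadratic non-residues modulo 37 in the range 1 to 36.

2,5,6,8,13,14,15,17,18,19,20,22,23,24,29,31,32,35

Square k = 1,…,18 (k and 37−k give the same square):
1²=1, 2²=4, 3²=9, 4²=16, 5²=25, 6²=36, 7²≡12, 8²≡27, 9²≡7, 10²≡26, 11²≡10, 12²≡33, 13²≡21, 14²≡11, 15²≡3, 16²≡34, 17²≡30, 18²≡28 (mod 37).
The residues are {1, 3, 4, 7, 9, 10, 11, 12, 16, 21, 25, 26, 27, 28, 30, 33, 34, 36}; the non-residues are the remaining 18 nonzero classes.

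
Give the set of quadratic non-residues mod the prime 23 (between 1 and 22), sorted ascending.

5 7 10 11 14 15 17 19 20 21 22

Square k = 1,…,11 (k and 23−k give the same square):
1²=1, 2²=4, 3²=9, 4²=16, 5²≡2, 6²≡13, 7²≡3, 8²≡18, 9²≡12, 10²≡8, 11²≡6 (mod 23).
The residues are {1, 2, 3, 4, 6, 8, 9, 12, 13, 16, 18}; the non-residues are the remaining 11 nonzero classes.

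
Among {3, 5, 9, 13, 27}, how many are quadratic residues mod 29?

(3/29) = -1 → non-residue.
(5/29) = +1 → QR.
(9/29) = +1 → QR.
(13/29) = +1 → QR.
(27/29) = -1 → non-residue.
Total quadratic residues among the 5: 3.

3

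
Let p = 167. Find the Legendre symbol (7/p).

1

Euler's criterion: (7/167) ≡ 7^83 (mod 167).
7^2 ≡ 49 (mod 167)
7^4 ≡ 63 (mod 167)
7^8 ≡ 128 (mod 167)
7^16 ≡ 18 (mod 167)
7^32 ≡ 157 (mod 167)
7^64 ≡ 100 (mod 167)
7^83 = 7^(64+16+2+1) ≡ 1 (mod 167).
Result is 1, so (7/167) = 1.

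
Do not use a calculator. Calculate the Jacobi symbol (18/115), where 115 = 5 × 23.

Pull out 2: since 115 ≡ 3 (mod 8), (2/115) = -1.
Reciprocity: 9 ≡ 1 and 115 ≡ 3 (mod 4), so (9/115) = +(115/9).
Reduce top mod 9: now compute (7/9).
Reciprocity: 7 ≡ 3 and 9 ≡ 1 (mod 4), so (7/9) = +(9/7).
Reduce top mod 7: now compute (2/7).
Pull out 2: since 7 ≡ 7 (mod 8), (2/7) = +1.
Reached (1/7) = 1. Collecting the sign flips along the way, the symbol is -1.

-1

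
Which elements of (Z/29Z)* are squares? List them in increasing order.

1,4,5,6,7,9,13,16,20,22,23,24,25,28

Square k = 1,…,14 (k and 29−k give the same square):
1²=1, 2²=4, 3²=9, 4²=16, 5²=25, 6²≡7, 7²≡20, 8²≡6, 9²≡23, 10²≡13, 11²≡5, 12²≡28, 13²≡24, 14²≡22 (mod 29).
So the quadratic residues mod 29 are {1, 4, 5, 6, 7, 9, 13, 16, 20, 22, 23, 24, 25, 28}.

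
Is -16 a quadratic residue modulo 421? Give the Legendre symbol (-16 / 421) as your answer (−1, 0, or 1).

First reduce: -16 ≡ 405 (mod 421).
Reciprocity: 405 ≡ 1 and 421 ≡ 1 (mod 4), so (405/421) = +(421/405).
Reduce top mod 405: now compute (16/405).
Pull out 2^4: since 405 ≡ 5 (mod 8), (2/405) = -1, so (2/405)^4 = +1.
Reached (1/405) = 1. Collecting the sign flips along the way, the symbol is +1.

1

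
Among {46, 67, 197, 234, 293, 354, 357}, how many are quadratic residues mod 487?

(46/487) = -1 → non-residue.
(67/487) = +1 → QR.
(197/487) = +1 → QR.
(234/487) = -1 → non-residue.
(293/487) = -1 → non-residue.
(354/487) = +1 → QR.
(357/487) = -1 → non-residue.
Total quadratic residues among the 7: 3.

3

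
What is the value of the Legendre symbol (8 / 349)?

Pull out 2^3: since 349 ≡ 5 (mod 8), (2/349) = -1, so (2/349)^3 = -1.
Reached (1/349) = 1. Collecting the sign flips along the way, the symbol is -1.

-1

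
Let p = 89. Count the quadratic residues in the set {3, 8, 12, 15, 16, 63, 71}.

3

(3/89) = -1 → non-residue.
(8/89) = +1 → QR.
(12/89) = -1 → non-residue.
(15/89) = -1 → non-residue.
(16/89) = +1 → QR.
(63/89) = -1 → non-residue.
(71/89) = +1 → QR.
Total quadratic residues among the 7: 3.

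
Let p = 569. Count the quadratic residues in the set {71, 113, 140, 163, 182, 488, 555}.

6

(71/569) = +1 → QR.
(113/569) = +1 → QR.
(140/569) = +1 → QR.
(163/569) = -1 → non-residue.
(182/569) = +1 → QR.
(488/569) = +1 → QR.
(555/569) = +1 → QR.
Total quadratic residues among the 7: 6.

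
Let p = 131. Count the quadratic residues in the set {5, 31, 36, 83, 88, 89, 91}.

4

(5/131) = +1 → QR.
(31/131) = -1 → non-residue.
(36/131) = +1 → QR.
(83/131) = -1 → non-residue.
(88/131) = -1 → non-residue.
(89/131) = +1 → QR.
(91/131) = +1 → QR.
Total quadratic residues among the 7: 4.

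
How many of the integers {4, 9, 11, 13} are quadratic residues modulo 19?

(4/19) = +1 → QR.
(9/19) = +1 → QR.
(11/19) = +1 → QR.
(13/19) = -1 → non-residue.
Total quadratic residues among the 4: 3.

3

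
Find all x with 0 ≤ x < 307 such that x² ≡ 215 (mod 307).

Since 307 ≡ 3 (mod 4), a square root of 215 is 215^((307+1)/4) = 215^77 mod 307.
Repeated squaring: 215^2≡175, 215^4≡232, 215^8≡99, 215^16≡284, 215^32≡222, 215^64≡164 (mod 307).
215^77 = 215^(64+8+4+1) ≡ 109 (mod 307).
Check: 109² = 11881 ≡ 215 (mod 307). The two roots are 109 and 198.

109, 198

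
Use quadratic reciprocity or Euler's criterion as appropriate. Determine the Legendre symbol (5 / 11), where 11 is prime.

Reciprocity: 5 ≡ 1 and 11 ≡ 3 (mod 4), so (5/11) = +(11/5).
Reduce top mod 5: now compute (1/5).
Reached (1/5) = 1. Collecting the sign flips along the way, the symbol is +1.

1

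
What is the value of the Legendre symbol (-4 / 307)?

Euler's criterion: (-4/307) ≡ 303^153 (mod 307).
303^2 ≡ 16 (mod 307)
303^4 ≡ 256 (mod 307)
303^8 ≡ 145 (mod 307)
303^16 ≡ 149 (mod 307)
303^32 ≡ 97 (mod 307)
303^64 ≡ 199 (mod 307)
303^128 ≡ 305 (mod 307)
303^153 = 303^(128+16+8+1) ≡ 306 (mod 307).
Result is 306 ≡ −1, so (-4/307) = −1.

-1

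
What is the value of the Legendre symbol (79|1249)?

1

Reciprocity: 79 ≡ 3 and 1249 ≡ 1 (mod 4), so (79/1249) = +(1249/79).
Reduce top mod 79: now compute (64/79).
Pull out 2^6: since 79 ≡ 7 (mod 8), (2/79) = +1, so (2/79)^6 = +1.
Reached (1/79) = 1. Collecting the sign flips along the way, the symbol is +1.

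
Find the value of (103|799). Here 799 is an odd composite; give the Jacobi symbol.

1

Reciprocity: 103 ≡ 3 and 799 ≡ 3 (mod 4), so (103/799) = −(799/103).
Reduce top mod 103: now compute (78/103).
Pull out 2: since 103 ≡ 7 (mod 8), (2/103) = +1.
Reciprocity: 39 ≡ 3 and 103 ≡ 3 (mod 4), so (39/103) = −(103/39).
Reduce top mod 39: now compute (25/39).
Reciprocity: 25 ≡ 1 and 39 ≡ 3 (mod 4), so (25/39) = +(39/25).
Reduce top mod 25: now compute (14/25).
Pull out 2: since 25 ≡ 1 (mod 8), (2/25) = +1.
Reciprocity: 7 ≡ 3 and 25 ≡ 1 (mod 4), so (7/25) = +(25/7).
Reduce top mod 7: now compute (4/7).
Pull out 2^2: since 7 ≡ 7 (mod 8), (2/7) = +1, so (2/7)^2 = +1.
Reached (1/7) = 1. Collecting the sign flips along the way, the symbol is +1.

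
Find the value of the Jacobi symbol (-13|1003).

First reduce: -13 ≡ 990 (mod 1003).
Pull out 2: since 1003 ≡ 3 (mod 8), (2/1003) = -1.
Reciprocity: 495 ≡ 3 and 1003 ≡ 3 (mod 4), so (495/1003) = −(1003/495).
Reduce top mod 495: now compute (13/495).
Reciprocity: 13 ≡ 1 and 495 ≡ 3 (mod 4), so (13/495) = +(495/13).
Reduce top mod 13: now compute (1/13).
Reached (1/13) = 1. Collecting the sign flips along the way, the symbol is +1.

1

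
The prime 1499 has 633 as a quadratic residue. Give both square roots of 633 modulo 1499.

544, 955

Since 1499 ≡ 3 (mod 4), a square root of 633 is 633^((1499+1)/4) = 633^375 mod 1499.
Repeated squaring: 633^2≡456, 633^4≡1074, 633^8≡745, 633^16≡395, 633^32≡129, 633^64≡152, 633^128≡619, 633^256≡916 (mod 1499).
633^375 = 633^(256+64+32+16+4+2+1) ≡ 544 (mod 1499).
Check: 544² = 295936 ≡ 633 (mod 1499). The two roots are 544 and 955.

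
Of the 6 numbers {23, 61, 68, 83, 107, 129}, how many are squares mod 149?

(23/149) = -1 → non-residue.
(61/149) = +1 → QR.
(68/149) = +1 → QR.
(83/149) = -1 → non-residue.
(107/149) = +1 → QR.
(129/149) = +1 → QR.
Total quadratic residues among the 6: 4.

4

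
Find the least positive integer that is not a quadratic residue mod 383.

(2/383) = +1, so 2 is a residue.
(3/383) = +1, so 3 is a residue.
(4/383) = +1, so 4 is a residue.
(5/383) = −1, so 5 is the smallest positive non-residue mod 383.

5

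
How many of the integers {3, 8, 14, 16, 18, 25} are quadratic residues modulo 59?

3

(3/59) = +1 → QR.
(8/59) = -1 → non-residue.
(14/59) = -1 → non-residue.
(16/59) = +1 → QR.
(18/59) = -1 → non-residue.
(25/59) = +1 → QR.
Total quadratic residues among the 6: 3.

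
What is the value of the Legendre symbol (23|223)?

Reciprocity: 23 ≡ 3 and 223 ≡ 3 (mod 4), so (23/223) = −(223/23).
Reduce top mod 23: now compute (16/23).
Pull out 2^4: since 23 ≡ 7 (mod 8), (2/23) = +1, so (2/23)^4 = +1.
Reached (1/23) = 1. Collecting the sign flips along the way, the symbol is -1.

-1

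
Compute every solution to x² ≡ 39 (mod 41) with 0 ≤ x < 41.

41 ≡ 1 (mod 4), so we find a root by search.
Trying successive values, 11² = 121 ≡ 39 (mod 41). The other root is 41 − 11 = 30.

11, 30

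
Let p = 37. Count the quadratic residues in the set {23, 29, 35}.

(23/37) = -1 → non-residue.
(29/37) = -1 → non-residue.
(35/37) = -1 → non-residue.
Total quadratic residues among the 3: 0.

0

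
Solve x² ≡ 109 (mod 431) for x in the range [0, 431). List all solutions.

Since 431 ≡ 3 (mod 4), a square root of 109 is 109^((431+1)/4) = 109^108 mod 431.
Repeated squaring: 109^2≡244, 109^4≡58, 109^8≡347, 109^16≡160, 109^32≡171, 109^64≡364 (mod 431).
109^108 = 109^(64+32+8+4) ≡ 125 (mod 431).
Check: 125² = 15625 ≡ 109 (mod 431). The two roots are 125 and 306.

125, 306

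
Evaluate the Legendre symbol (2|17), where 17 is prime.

1

Euler's criterion: (2/17) ≡ 2^8 (mod 17).
2^2 ≡ 4 (mod 17)
2^4 ≡ 16 (mod 17)
2^8 ≡ 1 (mod 17)
2^8 = 2^(8) ≡ 1 (mod 17).
Result is 1, so (2/17) = 1.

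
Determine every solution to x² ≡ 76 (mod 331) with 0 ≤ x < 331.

Since 331 ≡ 3 (mod 4), a square root of 76 is 76^((331+1)/4) = 76^83 mod 331.
Repeated squaring: 76^2≡149, 76^4≡24, 76^8≡245, 76^16≡114, 76^32≡87, 76^64≡287 (mod 331).
76^83 = 76^(64+16+2+1) ≡ 71 (mod 331).
Check: 71² = 5041 ≡ 76 (mod 331). The two roots are 71 and 260.

71, 260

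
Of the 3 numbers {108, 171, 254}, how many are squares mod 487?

(108/487) = -1 → non-residue.
(171/487) = +1 → QR.
(254/487) = +1 → QR.
Total quadratic residues among the 3: 2.

2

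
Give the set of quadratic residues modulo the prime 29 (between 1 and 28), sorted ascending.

1, 4, 5, 6, 7, 9, 13, 16, 20, 22, 23, 24, 25, 28

Square k = 1,…,14 (k and 29−k give the same square):
1²=1, 2²=4, 3²=9, 4²=16, 5²=25, 6²≡7, 7²≡20, 8²≡6, 9²≡23, 10²≡13, 11²≡5, 12²≡28, 13²≡24, 14²≡22 (mod 29).
So the quadratic residues mod 29 are {1, 4, 5, 6, 7, 9, 13, 16, 20, 22, 23, 24, 25, 28}.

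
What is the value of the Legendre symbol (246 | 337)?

1

Pull out 2: since 337 ≡ 1 (mod 8), (2/337) = +1.
Reciprocity: 123 ≡ 3 and 337 ≡ 1 (mod 4), so (123/337) = +(337/123).
Reduce top mod 123: now compute (91/123).
Reciprocity: 91 ≡ 3 and 123 ≡ 3 (mod 4), so (91/123) = −(123/91).
Reduce top mod 91: now compute (32/91).
Pull out 2^5: since 91 ≡ 3 (mod 8), (2/91) = -1, so (2/91)^5 = -1.
Reached (1/91) = 1. Collecting the sign flips along the way, the symbol is +1.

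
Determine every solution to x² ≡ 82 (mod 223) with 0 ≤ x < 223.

Since 223 ≡ 3 (mod 4), a square root of 82 is 82^((223+1)/4) = 82^56 mod 223.
Repeated squaring: 82^2≡34, 82^4≡41, 82^8≡120, 82^16≡128, 82^32≡105 (mod 223).
82^56 = 82^(32+16+8) ≡ 64 (mod 223).
Check: 64² = 4096 ≡ 82 (mod 223). The two roots are 64 and 159.

64, 159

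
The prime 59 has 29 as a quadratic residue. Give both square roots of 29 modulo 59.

Since 59 ≡ 3 (mod 4), a square root of 29 is 29^((59+1)/4) = 29^15 mod 59.
Repeated squaring: 29^2≡15, 29^4≡48, 29^8≡3 (mod 59).
29^15 = 29^(8+4+2+1) ≡ 41 (mod 59).
Check: 41² = 1681 ≡ 29 (mod 59). The two roots are 18 and 41.

18, 41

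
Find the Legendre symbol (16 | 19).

Pull out 2^4: since 19 ≡ 3 (mod 8), (2/19) = -1, so (2/19)^4 = +1.
Reached (1/19) = 1. Collecting the sign flips along the way, the symbol is +1.

1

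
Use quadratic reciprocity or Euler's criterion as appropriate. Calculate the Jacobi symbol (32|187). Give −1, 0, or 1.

Pull out 2^5: since 187 ≡ 3 (mod 8), (2/187) = -1, so (2/187)^5 = -1.
Reached (1/187) = 1. Collecting the sign flips along the way, the symbol is -1.

-1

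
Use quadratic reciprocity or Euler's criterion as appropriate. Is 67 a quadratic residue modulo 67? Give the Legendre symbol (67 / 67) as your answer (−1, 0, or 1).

0

First reduce: 67 ≡ 0 (mod 67).
Top reduces to 0: gcd > 1, so the symbol is 0.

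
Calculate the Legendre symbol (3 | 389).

Euler's criterion: (3/389) ≡ 3^194 (mod 389).
3^2 ≡ 9 (mod 389)
3^4 ≡ 81 (mod 389)
3^8 ≡ 337 (mod 389)
3^16 ≡ 370 (mod 389)
3^32 ≡ 361 (mod 389)
3^64 ≡ 6 (mod 389)
3^128 ≡ 36 (mod 389)
3^194 = 3^(128+64+2) ≡ 388 (mod 389).
Result is 388 ≡ −1, so (3/389) = −1.

-1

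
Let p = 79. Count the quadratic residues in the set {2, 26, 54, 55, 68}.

(2/79) = +1 → QR.
(26/79) = +1 → QR.
(54/79) = -1 → non-residue.
(55/79) = +1 → QR.
(68/79) = -1 → non-residue.
Total quadratic residues among the 5: 3.

3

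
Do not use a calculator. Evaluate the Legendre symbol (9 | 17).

1

Reciprocity: 9 ≡ 1 and 17 ≡ 1 (mod 4), so (9/17) = +(17/9).
Reduce top mod 9: now compute (8/9).
Pull out 2^3: since 9 ≡ 1 (mod 8), (2/9) = +1, so (2/9)^3 = +1.
Reached (1/9) = 1. Collecting the sign flips along the way, the symbol is +1.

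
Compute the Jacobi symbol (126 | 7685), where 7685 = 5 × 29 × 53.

Pull out 2: since 7685 ≡ 5 (mod 8), (2/7685) = -1.
Reciprocity: 63 ≡ 3 and 7685 ≡ 1 (mod 4), so (63/7685) = +(7685/63).
Reduce top mod 63: now compute (62/63).
Pull out 2: since 63 ≡ 7 (mod 8), (2/63) = +1.
Reciprocity: 31 ≡ 3 and 63 ≡ 3 (mod 4), so (31/63) = −(63/31).
Reduce top mod 31: now compute (1/31).
Reached (1/31) = 1. Collecting the sign flips along the way, the symbol is +1.

1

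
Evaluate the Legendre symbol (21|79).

Reciprocity: 21 ≡ 1 and 79 ≡ 3 (mod 4), so (21/79) = +(79/21).
Reduce top mod 21: now compute (16/21).
Pull out 2^4: since 21 ≡ 5 (mod 8), (2/21) = -1, so (2/21)^4 = +1.
Reached (1/21) = 1. Collecting the sign flips along the way, the symbol is +1.

1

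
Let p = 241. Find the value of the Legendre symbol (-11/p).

-1

Euler's criterion: (-11/241) ≡ 230^120 (mod 241).
230^2 ≡ 121 (mod 241)
230^4 ≡ 181 (mod 241)
230^8 ≡ 226 (mod 241)
230^16 ≡ 225 (mod 241)
230^32 ≡ 15 (mod 241)
230^64 ≡ 225 (mod 241)
230^120 = 230^(64+32+16+8) ≡ 240 (mod 241).
Result is 240 ≡ −1, so (-11/241) = −1.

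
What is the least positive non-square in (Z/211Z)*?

2

(2/211) = −1, so 2 is the smallest positive non-residue mod 211.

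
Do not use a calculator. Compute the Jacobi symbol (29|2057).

Reciprocity: 29 ≡ 1 and 2057 ≡ 1 (mod 4), so (29/2057) = +(2057/29).
Reduce top mod 29: now compute (27/29).
Reciprocity: 27 ≡ 3 and 29 ≡ 1 (mod 4), so (27/29) = +(29/27).
Reduce top mod 27: now compute (2/27).
Pull out 2: since 27 ≡ 3 (mod 8), (2/27) = -1.
Reached (1/27) = 1. Collecting the sign flips along the way, the symbol is -1.

-1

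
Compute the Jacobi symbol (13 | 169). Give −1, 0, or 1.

0

Reciprocity: 13 ≡ 1 and 169 ≡ 1 (mod 4), so (13/169) = +(169/13).
Reduce top mod 13: now compute (0/13).
Top reduces to 0: gcd > 1, so the symbol is 0.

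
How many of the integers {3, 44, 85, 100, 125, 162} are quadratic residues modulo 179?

(3/179) = +1 → QR.
(44/179) = -1 → non-residue.
(85/179) = +1 → QR.
(100/179) = +1 → QR.
(125/179) = +1 → QR.
(162/179) = -1 → non-residue.
Total quadratic residues among the 6: 4.

4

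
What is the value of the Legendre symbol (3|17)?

Reciprocity: 3 ≡ 3 and 17 ≡ 1 (mod 4), so (3/17) = +(17/3).
Reduce top mod 3: now compute (2/3).
Pull out 2: since 3 ≡ 3 (mod 8), (2/3) = -1.
Reached (1/3) = 1. Collecting the sign flips along the way, the symbol is -1.

-1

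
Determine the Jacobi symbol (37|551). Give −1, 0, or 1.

Reciprocity: 37 ≡ 1 and 551 ≡ 3 (mod 4), so (37/551) = +(551/37).
Reduce top mod 37: now compute (33/37).
Reciprocity: 33 ≡ 1 and 37 ≡ 1 (mod 4), so (33/37) = +(37/33).
Reduce top mod 33: now compute (4/33).
Pull out 2^2: since 33 ≡ 1 (mod 8), (2/33) = +1, so (2/33)^2 = +1.
Reached (1/33) = 1. Collecting the sign flips along the way, the symbol is +1.

1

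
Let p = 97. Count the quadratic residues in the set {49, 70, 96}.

(49/97) = +1 → QR.
(70/97) = +1 → QR.
(96/97) = +1 → QR.
Total quadratic residues among the 3: 3.

3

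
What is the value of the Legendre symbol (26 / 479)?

Pull out 2: since 479 ≡ 7 (mod 8), (2/479) = +1.
Reciprocity: 13 ≡ 1 and 479 ≡ 3 (mod 4), so (13/479) = +(479/13).
Reduce top mod 13: now compute (11/13).
Reciprocity: 11 ≡ 3 and 13 ≡ 1 (mod 4), so (11/13) = +(13/11).
Reduce top mod 11: now compute (2/11).
Pull out 2: since 11 ≡ 3 (mod 8), (2/11) = -1.
Reached (1/11) = 1. Collecting the sign flips along the way, the symbol is -1.

-1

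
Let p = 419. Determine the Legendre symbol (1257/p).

First reduce: 1257 ≡ 0 (mod 419).
Top reduces to 0: gcd > 1, so the symbol is 0.

0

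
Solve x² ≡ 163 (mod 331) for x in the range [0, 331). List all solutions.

Since 331 ≡ 3 (mod 4), a square root of 163 is 163^((331+1)/4) = 163^83 mod 331.
Repeated squaring: 163^2≡89, 163^4≡308, 163^8≡198, 163^16≡146, 163^32≡132, 163^64≡212 (mod 331).
163^83 = 163^(64+16+2+1) ≡ 297 (mod 331).
Check: 297² = 88209 ≡ 163 (mod 331). The two roots are 34 and 297.

34, 297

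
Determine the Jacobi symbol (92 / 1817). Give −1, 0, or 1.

0

Pull out 2^2: since 1817 ≡ 1 (mod 8), (2/1817) = +1, so (2/1817)^2 = +1.
Reciprocity: 23 ≡ 3 and 1817 ≡ 1 (mod 4), so (23/1817) = +(1817/23).
Reduce top mod 23: now compute (0/23).
Top reduces to 0: gcd > 1, so the symbol is 0.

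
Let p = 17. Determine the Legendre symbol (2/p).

1

Euler's criterion: (2/17) ≡ 2^8 (mod 17).
2^2 ≡ 4 (mod 17)
2^4 ≡ 16 (mod 17)
2^8 ≡ 1 (mod 17)
2^8 = 2^(8) ≡ 1 (mod 17).
Result is 1, so (2/17) = 1.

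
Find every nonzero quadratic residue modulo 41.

Square k = 1,…,20 (k and 41−k give the same square):
1²=1, 2²=4, 3²=9, 4²=16, 5²=25, 6²=36, 7²≡8, 8²≡23, 9²≡40, 10²≡18, 11²≡39, 12²≡21, 13²≡5, 14²≡32, 15²≡20, 16²≡10, 17²≡2, 18²≡37, 19²≡33, 20²≡31 (mod 41).
So the quadratic residues mod 41 are {1, 2, 4, 5, 8, 9, 10, 16, 18, 20, 21, 23, 25, 31, 32, 33, 36, 37, 39, 40}.

1, 2, 4, 5, 8, 9, 10, 16, 18, 20, 21, 23, 25, 31, 32, 33, 36, 37, 39, 40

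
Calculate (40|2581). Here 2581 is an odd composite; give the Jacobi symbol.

-1

Pull out 2^3: since 2581 ≡ 5 (mod 8), (2/2581) = -1, so (2/2581)^3 = -1.
Reciprocity: 5 ≡ 1 and 2581 ≡ 1 (mod 4), so (5/2581) = +(2581/5).
Reduce top mod 5: now compute (1/5).
Reached (1/5) = 1. Collecting the sign flips along the way, the symbol is -1.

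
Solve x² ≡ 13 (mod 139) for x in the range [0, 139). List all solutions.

Since 139 ≡ 3 (mod 4), a square root of 13 is 13^((139+1)/4) = 13^35 mod 139.
Repeated squaring: 13^2≡30, 13^4≡66, 13^8≡47, 13^16≡124, 13^32≡86 (mod 139).
13^35 = 13^(32+2+1) ≡ 41 (mod 139).
Check: 41² = 1681 ≡ 13 (mod 139). The two roots are 41 and 98.

41, 98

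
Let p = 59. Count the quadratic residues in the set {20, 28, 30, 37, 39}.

(20/59) = +1 → QR.
(28/59) = +1 → QR.
(30/59) = -1 → non-residue.
(37/59) = -1 → non-residue.
(39/59) = -1 → non-residue.
Total quadratic residues among the 5: 2.

2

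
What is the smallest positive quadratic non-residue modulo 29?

(2/29) = −1, so 2 is the smallest positive non-residue mod 29.

2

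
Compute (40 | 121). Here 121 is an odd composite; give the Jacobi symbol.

1

Pull out 2^3: since 121 ≡ 1 (mod 8), (2/121) = +1, so (2/121)^3 = +1.
Reciprocity: 5 ≡ 1 and 121 ≡ 1 (mod 4), so (5/121) = +(121/5).
Reduce top mod 5: now compute (1/5).
Reached (1/5) = 1. Collecting the sign flips along the way, the symbol is +1.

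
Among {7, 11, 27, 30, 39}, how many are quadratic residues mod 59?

(7/59) = +1 → QR.
(11/59) = -1 → non-residue.
(27/59) = +1 → QR.
(30/59) = -1 → non-residue.
(39/59) = -1 → non-residue.
Total quadratic residues among the 5: 2.

2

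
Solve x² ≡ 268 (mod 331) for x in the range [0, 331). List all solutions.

Since 331 ≡ 3 (mod 4), a square root of 268 is 268^((331+1)/4) = 268^83 mod 331.
Repeated squaring: 268^2≡328, 268^4≡9, 268^8≡81, 268^16≡272, 268^32≡171, 268^64≡113 (mod 331).
268^83 = 268^(64+16+2+1) ≡ 54 (mod 331).
Check: 54² = 2916 ≡ 268 (mod 331). The two roots are 54 and 277.

54, 277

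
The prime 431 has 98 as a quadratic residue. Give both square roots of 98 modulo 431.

Since 431 ≡ 3 (mod 4), a square root of 98 is 98^((431+1)/4) = 98^108 mod 431.
Repeated squaring: 98^2≡122, 98^4≡230, 98^8≡318, 98^16≡270, 98^32≡61, 98^64≡273 (mod 431).
98^108 = 98^(64+32+8+4) ≡ 23 (mod 431).
Check: 23² = 529 ≡ 98 (mod 431). The two roots are 23 and 408.

23, 408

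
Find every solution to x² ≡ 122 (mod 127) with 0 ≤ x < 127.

54, 73

Since 127 ≡ 3 (mod 4), a square root of 122 is 122^((127+1)/4) = 122^32 mod 127.
Repeated squaring: 122^2≡25, 122^4≡117, 122^8≡100, 122^16≡94, 122^32≡73 (mod 127).
122^32 = 122^(32) ≡ 73 (mod 127).
Check: 73² = 5329 ≡ 122 (mod 127). The two roots are 54 and 73.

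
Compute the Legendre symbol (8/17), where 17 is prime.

1

Pull out 2^3: since 17 ≡ 1 (mod 8), (2/17) = +1, so (2/17)^3 = +1.
Reached (1/17) = 1. Collecting the sign flips along the way, the symbol is +1.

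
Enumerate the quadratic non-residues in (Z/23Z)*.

Square k = 1,…,11 (k and 23−k give the same square):
1²=1, 2²=4, 3²=9, 4²=16, 5²≡2, 6²≡13, 7²≡3, 8²≡18, 9²≡12, 10²≡8, 11²≡6 (mod 23).
The residues are {1, 2, 3, 4, 6, 8, 9, 12, 13, 16, 18}; the non-residues are the remaining 11 nonzero classes.

5,7,10,11,14,15,17,19,20,21,22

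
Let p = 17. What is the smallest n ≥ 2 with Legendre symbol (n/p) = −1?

(2/17) = +1, so 2 is a residue.
(3/17) = −1, so 3 is the smallest positive non-residue mod 17.

3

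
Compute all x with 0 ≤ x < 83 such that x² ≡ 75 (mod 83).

Since 83 ≡ 3 (mod 4), a square root of 75 is 75^((83+1)/4) = 75^21 mod 83.
Repeated squaring: 75^2≡64, 75^4≡29, 75^8≡11, 75^16≡38 (mod 83).
75^21 = 75^(16+4+1) ≡ 65 (mod 83).
Check: 65² = 4225 ≡ 75 (mod 83). The two roots are 18 and 65.

18, 65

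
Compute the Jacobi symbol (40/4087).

-1

Pull out 2^3: since 4087 ≡ 7 (mod 8), (2/4087) = +1, so (2/4087)^3 = +1.
Reciprocity: 5 ≡ 1 and 4087 ≡ 3 (mod 4), so (5/4087) = +(4087/5).
Reduce top mod 5: now compute (2/5).
Pull out 2: since 5 ≡ 5 (mod 8), (2/5) = -1.
Reached (1/5) = 1. Collecting the sign flips along the way, the symbol is -1.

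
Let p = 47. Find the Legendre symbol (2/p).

1

Pull out 2: since 47 ≡ 7 (mod 8), (2/47) = +1.
Reached (1/47) = 1. Collecting the sign flips along the way, the symbol is +1.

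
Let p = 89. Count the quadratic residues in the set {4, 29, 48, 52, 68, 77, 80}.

(4/89) = +1 → QR.
(29/89) = -1 → non-residue.
(48/89) = -1 → non-residue.
(52/89) = -1 → non-residue.
(68/89) = +1 → QR.
(77/89) = -1 → non-residue.
(80/89) = +1 → QR.
Total quadratic residues among the 7: 3.

3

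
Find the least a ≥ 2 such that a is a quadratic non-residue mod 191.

7

(2/191) = +1, so 2 is a residue.
(3/191) = +1, so 3 is a residue.
(4/191) = +1, so 4 is a residue.
(5/191) = +1, so 5 is a residue.
(6/191) = +1, so 6 is a residue.
(7/191) = −1, so 7 is the smallest positive non-residue mod 191.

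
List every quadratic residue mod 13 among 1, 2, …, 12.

1, 3, 4, 9, 10, 12

Square k = 1,…,6 (k and 13−k give the same square):
1²=1, 2²=4, 3²=9, 4²≡3, 5²≡12, 6²≡10 (mod 13).
So the quadratic residues mod 13 are {1, 3, 4, 9, 10, 12}.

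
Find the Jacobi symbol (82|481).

Pull out 2: since 481 ≡ 1 (mod 8), (2/481) = +1.
Reciprocity: 41 ≡ 1 and 481 ≡ 1 (mod 4), so (41/481) = +(481/41).
Reduce top mod 41: now compute (30/41).
Pull out 2: since 41 ≡ 1 (mod 8), (2/41) = +1.
Reciprocity: 15 ≡ 3 and 41 ≡ 1 (mod 4), so (15/41) = +(41/15).
Reduce top mod 15: now compute (11/15).
Reciprocity: 11 ≡ 3 and 15 ≡ 3 (mod 4), so (11/15) = −(15/11).
Reduce top mod 11: now compute (4/11).
Pull out 2^2: since 11 ≡ 3 (mod 8), (2/11) = -1, so (2/11)^2 = +1.
Reached (1/11) = 1. Collecting the sign flips along the way, the symbol is -1.

-1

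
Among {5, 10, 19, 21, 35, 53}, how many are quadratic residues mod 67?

4

(5/67) = -1 → non-residue.
(10/67) = +1 → QR.
(19/67) = +1 → QR.
(21/67) = +1 → QR.
(35/67) = +1 → QR.
(53/67) = -1 → non-residue.
Total quadratic residues among the 6: 4.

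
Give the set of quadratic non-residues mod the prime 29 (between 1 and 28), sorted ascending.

Square k = 1,…,14 (k and 29−k give the same square):
1²=1, 2²=4, 3²=9, 4²=16, 5²=25, 6²≡7, 7²≡20, 8²≡6, 9²≡23, 10²≡13, 11²≡5, 12²≡28, 13²≡24, 14²≡22 (mod 29).
The residues are {1, 4, 5, 6, 7, 9, 13, 16, 20, 22, 23, 24, 25, 28}; the non-residues are the remaining 14 nonzero classes.

2,3,8,10,11,12,14,15,17,18,19,21,26,27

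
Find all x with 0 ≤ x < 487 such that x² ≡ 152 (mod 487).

238, 249

Since 487 ≡ 3 (mod 4), a square root of 152 is 152^((487+1)/4) = 152^122 mod 487.
Repeated squaring: 152^2≡215, 152^4≡447, 152^8≡139, 152^16≡328, 152^32≡444, 152^64≡388 (mod 487).
152^122 = 152^(64+32+16+8+2) ≡ 238 (mod 487).
Check: 238² = 56644 ≡ 152 (mod 487). The two roots are 238 and 249.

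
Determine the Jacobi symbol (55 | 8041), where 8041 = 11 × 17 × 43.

Reciprocity: 55 ≡ 3 and 8041 ≡ 1 (mod 4), so (55/8041) = +(8041/55).
Reduce top mod 55: now compute (11/55).
Reciprocity: 11 ≡ 3 and 55 ≡ 3 (mod 4), so (11/55) = −(55/11).
Reduce top mod 11: now compute (0/11).
Top reduces to 0: gcd > 1, so the symbol is 0.

0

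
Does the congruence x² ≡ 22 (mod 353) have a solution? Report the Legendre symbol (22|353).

1

Pull out 2: since 353 ≡ 1 (mod 8), (2/353) = +1.
Reciprocity: 11 ≡ 3 and 353 ≡ 1 (mod 4), so (11/353) = +(353/11).
Reduce top mod 11: now compute (1/11).
Reached (1/11) = 1. Collecting the sign flips along the way, the symbol is +1.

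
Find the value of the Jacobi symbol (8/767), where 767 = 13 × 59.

Pull out 2^3: since 767 ≡ 7 (mod 8), (2/767) = +1, so (2/767)^3 = +1.
Reached (1/767) = 1. Collecting the sign flips along the way, the symbol is +1.

1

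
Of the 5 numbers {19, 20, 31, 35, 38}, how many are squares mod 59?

3

(19/59) = +1 → QR.
(20/59) = +1 → QR.
(31/59) = -1 → non-residue.
(35/59) = +1 → QR.
(38/59) = -1 → non-residue.
Total quadratic residues among the 5: 3.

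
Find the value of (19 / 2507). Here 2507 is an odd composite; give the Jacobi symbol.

1

Reciprocity: 19 ≡ 3 and 2507 ≡ 3 (mod 4), so (19/2507) = −(2507/19).
Reduce top mod 19: now compute (18/19).
Pull out 2: since 19 ≡ 3 (mod 8), (2/19) = -1.
Reciprocity: 9 ≡ 1 and 19 ≡ 3 (mod 4), so (9/19) = +(19/9).
Reduce top mod 9: now compute (1/9).
Reached (1/9) = 1. Collecting the sign flips along the way, the symbol is +1.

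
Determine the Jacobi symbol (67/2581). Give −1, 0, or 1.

1

Reciprocity: 67 ≡ 3 and 2581 ≡ 1 (mod 4), so (67/2581) = +(2581/67).
Reduce top mod 67: now compute (35/67).
Reciprocity: 35 ≡ 3 and 67 ≡ 3 (mod 4), so (35/67) = −(67/35).
Reduce top mod 35: now compute (32/35).
Pull out 2^5: since 35 ≡ 3 (mod 8), (2/35) = -1, so (2/35)^5 = -1.
Reached (1/35) = 1. Collecting the sign flips along the way, the symbol is +1.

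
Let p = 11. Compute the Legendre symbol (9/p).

1

Reciprocity: 9 ≡ 1 and 11 ≡ 3 (mod 4), so (9/11) = +(11/9).
Reduce top mod 9: now compute (2/9).
Pull out 2: since 9 ≡ 1 (mod 8), (2/9) = +1.
Reached (1/9) = 1. Collecting the sign flips along the way, the symbol is +1.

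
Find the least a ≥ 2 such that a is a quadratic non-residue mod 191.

(2/191) = +1, so 2 is a residue.
(3/191) = +1, so 3 is a residue.
(4/191) = +1, so 4 is a residue.
(5/191) = +1, so 5 is a residue.
(6/191) = +1, so 6 is a residue.
(7/191) = −1, so 7 is the smallest positive non-residue mod 191.

7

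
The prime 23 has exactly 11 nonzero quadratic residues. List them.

1 2 3 4 6 8 9 12 13 16 18

Square k = 1,…,11 (k and 23−k give the same square):
1²=1, 2²=4, 3²=9, 4²=16, 5²≡2, 6²≡13, 7²≡3, 8²≡18, 9²≡12, 10²≡8, 11²≡6 (mod 23).
So the quadratic residues mod 23 are {1, 2, 3, 4, 6, 8, 9, 12, 13, 16, 18}.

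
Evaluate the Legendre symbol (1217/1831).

-1

Reciprocity: 1217 ≡ 1 and 1831 ≡ 3 (mod 4), so (1217/1831) = +(1831/1217).
Reduce top mod 1217: now compute (614/1217).
Pull out 2: since 1217 ≡ 1 (mod 8), (2/1217) = +1.
Reciprocity: 307 ≡ 3 and 1217 ≡ 1 (mod 4), so (307/1217) = +(1217/307).
Reduce top mod 307: now compute (296/307).
Pull out 2^3: since 307 ≡ 3 (mod 8), (2/307) = -1, so (2/307)^3 = -1.
Reciprocity: 37 ≡ 1 and 307 ≡ 3 (mod 4), so (37/307) = +(307/37).
Reduce top mod 37: now compute (11/37).
Reciprocity: 11 ≡ 3 and 37 ≡ 1 (mod 4), so (11/37) = +(37/11).
Reduce top mod 11: now compute (4/11).
Pull out 2^2: since 11 ≡ 3 (mod 8), (2/11) = -1, so (2/11)^2 = +1.
Reached (1/11) = 1. Collecting the sign flips along the way, the symbol is -1.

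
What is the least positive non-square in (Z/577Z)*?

(2/577) = +1, so 2 is a residue.
(3/577) = +1, so 3 is a residue.
(4/577) = +1, so 4 is a residue.
(5/577) = −1, so 5 is the smallest positive non-residue mod 577.

5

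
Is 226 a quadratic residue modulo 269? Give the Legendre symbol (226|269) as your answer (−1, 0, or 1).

1

Pull out 2: since 269 ≡ 5 (mod 8), (2/269) = -1.
Reciprocity: 113 ≡ 1 and 269 ≡ 1 (mod 4), so (113/269) = +(269/113).
Reduce top mod 113: now compute (43/113).
Reciprocity: 43 ≡ 3 and 113 ≡ 1 (mod 4), so (43/113) = +(113/43).
Reduce top mod 43: now compute (27/43).
Reciprocity: 27 ≡ 3 and 43 ≡ 3 (mod 4), so (27/43) = −(43/27).
Reduce top mod 27: now compute (16/27).
Pull out 2^4: since 27 ≡ 3 (mod 8), (2/27) = -1, so (2/27)^4 = +1.
Reached (1/27) = 1. Collecting the sign flips along the way, the symbol is +1.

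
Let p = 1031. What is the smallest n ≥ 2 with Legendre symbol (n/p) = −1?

(2/1031) = +1, so 2 is a residue.
(3/1031) = +1, so 3 is a residue.
(4/1031) = +1, so 4 is a residue.
(5/1031) = +1, so 5 is a residue.
(6/1031) = +1, so 6 is a residue.
(7/1031) = −1, so 7 is the smallest positive non-residue mod 1031.

7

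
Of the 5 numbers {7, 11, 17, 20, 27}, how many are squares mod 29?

2

(7/29) = +1 → QR.
(11/29) = -1 → non-residue.
(17/29) = -1 → non-residue.
(20/29) = +1 → QR.
(27/29) = -1 → non-residue.
Total quadratic residues among the 5: 2.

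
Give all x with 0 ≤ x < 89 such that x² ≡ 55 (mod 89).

89 ≡ 1 (mod 4), so we find a root by search.
Trying successive values, 12² = 144 ≡ 55 (mod 89). The other root is 89 − 12 = 77.

12, 77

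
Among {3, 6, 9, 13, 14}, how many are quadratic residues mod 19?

(3/19) = -1 → non-residue.
(6/19) = +1 → QR.
(9/19) = +1 → QR.
(13/19) = -1 → non-residue.
(14/19) = -1 → non-residue.
Total quadratic residues among the 5: 2.

2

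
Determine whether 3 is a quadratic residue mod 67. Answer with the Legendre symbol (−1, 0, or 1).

-1

Euler's criterion: (3/67) ≡ 3^33 (mod 67).
3^2 ≡ 9 (mod 67)
3^4 ≡ 14 (mod 67)
3^8 ≡ 62 (mod 67)
3^16 ≡ 25 (mod 67)
3^32 ≡ 22 (mod 67)
3^33 = 3^(32+1) ≡ 66 (mod 67).
Result is 66 ≡ −1, so (3/67) = −1.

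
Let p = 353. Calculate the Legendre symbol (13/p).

-1

Reciprocity: 13 ≡ 1 and 353 ≡ 1 (mod 4), so (13/353) = +(353/13).
Reduce top mod 13: now compute (2/13).
Pull out 2: since 13 ≡ 5 (mod 8), (2/13) = -1.
Reached (1/13) = 1. Collecting the sign flips along the way, the symbol is -1.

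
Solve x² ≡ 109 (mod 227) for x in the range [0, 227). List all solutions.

91, 136

Since 227 ≡ 3 (mod 4), a square root of 109 is 109^((227+1)/4) = 109^57 mod 227.
Repeated squaring: 109^2≡77, 109^4≡27, 109^8≡48, 109^16≡34, 109^32≡21 (mod 227).
109^57 = 109^(32+16+8+1) ≡ 136 (mod 227).
Check: 136² = 18496 ≡ 109 (mod 227). The two roots are 91 and 136.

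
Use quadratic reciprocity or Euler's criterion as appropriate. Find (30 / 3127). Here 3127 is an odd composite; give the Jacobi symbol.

1

Pull out 2: since 3127 ≡ 7 (mod 8), (2/3127) = +1.
Reciprocity: 15 ≡ 3 and 3127 ≡ 3 (mod 4), so (15/3127) = −(3127/15).
Reduce top mod 15: now compute (7/15).
Reciprocity: 7 ≡ 3 and 15 ≡ 3 (mod 4), so (7/15) = −(15/7).
Reduce top mod 7: now compute (1/7).
Reached (1/7) = 1. Collecting the sign flips along the way, the symbol is +1.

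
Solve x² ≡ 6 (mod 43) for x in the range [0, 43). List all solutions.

Since 43 ≡ 3 (mod 4), a square root of 6 is 6^((43+1)/4) = 6^11 mod 43.
Repeated squaring: 6^2≡36, 6^4≡6, 6^8≡36 (mod 43).
6^11 = 6^(8+2+1) ≡ 36 (mod 43).
Check: 36² = 1296 ≡ 6 (mod 43). The two roots are 7 and 36.

7, 36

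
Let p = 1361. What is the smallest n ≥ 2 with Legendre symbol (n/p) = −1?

3

(2/1361) = +1, so 2 is a residue.
(3/1361) = −1, so 3 is the smallest positive non-residue mod 1361.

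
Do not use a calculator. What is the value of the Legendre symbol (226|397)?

1

Euler's criterion: (226/397) ≡ 226^198 (mod 397).
226^2 ≡ 260 (mod 397)
226^4 ≡ 110 (mod 397)
226^8 ≡ 190 (mod 397)
226^16 ≡ 370 (mod 397)
226^32 ≡ 332 (mod 397)
226^64 ≡ 255 (mod 397)
226^128 ≡ 314 (mod 397)
226^198 = 226^(128+64+4+2) ≡ 1 (mod 397).
Result is 1, so (226/397) = 1.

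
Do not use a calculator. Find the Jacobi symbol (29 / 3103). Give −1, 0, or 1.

Reciprocity: 29 ≡ 1 and 3103 ≡ 3 (mod 4), so (29/3103) = +(3103/29).
Reduce top mod 29: now compute (0/29).
Top reduces to 0: gcd > 1, so the symbol is 0.

0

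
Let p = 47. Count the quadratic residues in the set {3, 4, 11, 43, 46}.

2

(3/47) = +1 → QR.
(4/47) = +1 → QR.
(11/47) = -1 → non-residue.
(43/47) = -1 → non-residue.
(46/47) = -1 → non-residue.
Total quadratic residues among the 5: 2.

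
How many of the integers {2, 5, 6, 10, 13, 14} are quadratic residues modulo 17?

2

(2/17) = +1 → QR.
(5/17) = -1 → non-residue.
(6/17) = -1 → non-residue.
(10/17) = -1 → non-residue.
(13/17) = +1 → QR.
(14/17) = -1 → non-residue.
Total quadratic residues among the 6: 2.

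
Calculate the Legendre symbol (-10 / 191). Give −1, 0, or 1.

Euler's criterion: (-10/191) ≡ 181^95 (mod 191).
181^2 ≡ 100 (mod 191)
181^4 ≡ 68 (mod 191)
181^8 ≡ 40 (mod 191)
181^16 ≡ 72 (mod 191)
181^32 ≡ 27 (mod 191)
181^64 ≡ 156 (mod 191)
181^95 = 181^(64+16+8+4+2+1) ≡ 190 (mod 191).
Result is 190 ≡ −1, so (-10/191) = −1.

-1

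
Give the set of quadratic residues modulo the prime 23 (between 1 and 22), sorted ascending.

Square k = 1,…,11 (k and 23−k give the same square):
1²=1, 2²=4, 3²=9, 4²=16, 5²≡2, 6²≡13, 7²≡3, 8²≡18, 9²≡12, 10²≡8, 11²≡6 (mod 23).
So the quadratic residues mod 23 are {1, 2, 3, 4, 6, 8, 9, 12, 13, 16, 18}.

1,2,3,4,6,8,9,12,13,16,18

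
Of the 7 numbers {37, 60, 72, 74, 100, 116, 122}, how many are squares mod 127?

6

(37/127) = +1 → QR.
(60/127) = +1 → QR.
(72/127) = +1 → QR.
(74/127) = +1 → QR.
(100/127) = +1 → QR.
(116/127) = -1 → non-residue.
(122/127) = +1 → QR.
Total quadratic residues among the 7: 6.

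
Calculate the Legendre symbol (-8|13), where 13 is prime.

-1

First reduce: -8 ≡ 5 (mod 13).
Reciprocity: 5 ≡ 1 and 13 ≡ 1 (mod 4), so (5/13) = +(13/5).
Reduce top mod 5: now compute (3/5).
Reciprocity: 3 ≡ 3 and 5 ≡ 1 (mod 4), so (3/5) = +(5/3).
Reduce top mod 3: now compute (2/3).
Pull out 2: since 3 ≡ 3 (mod 8), (2/3) = -1.
Reached (1/3) = 1. Collecting the sign flips along the way, the symbol is -1.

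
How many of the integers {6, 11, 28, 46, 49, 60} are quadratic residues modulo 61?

3

(6/61) = -1 → non-residue.
(11/61) = -1 → non-residue.
(28/61) = -1 → non-residue.
(46/61) = +1 → QR.
(49/61) = +1 → QR.
(60/61) = +1 → QR.
Total quadratic residues among the 6: 3.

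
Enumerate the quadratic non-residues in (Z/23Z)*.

Square k = 1,…,11 (k and 23−k give the same square):
1²=1, 2²=4, 3²=9, 4²=16, 5²≡2, 6²≡13, 7²≡3, 8²≡18, 9²≡12, 10²≡8, 11²≡6 (mod 23).
The residues are {1, 2, 3, 4, 6, 8, 9, 12, 13, 16, 18}; the non-residues are the remaining 11 nonzero classes.

5,7,10,11,14,15,17,19,20,21,22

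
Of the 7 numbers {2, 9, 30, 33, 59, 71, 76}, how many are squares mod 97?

(2/97) = +1 → QR.
(9/97) = +1 → QR.
(30/97) = -1 → non-residue.
(33/97) = +1 → QR.
(59/97) = -1 → non-residue.
(71/97) = -1 → non-residue.
(76/97) = -1 → non-residue.
Total quadratic residues among the 7: 3.

3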